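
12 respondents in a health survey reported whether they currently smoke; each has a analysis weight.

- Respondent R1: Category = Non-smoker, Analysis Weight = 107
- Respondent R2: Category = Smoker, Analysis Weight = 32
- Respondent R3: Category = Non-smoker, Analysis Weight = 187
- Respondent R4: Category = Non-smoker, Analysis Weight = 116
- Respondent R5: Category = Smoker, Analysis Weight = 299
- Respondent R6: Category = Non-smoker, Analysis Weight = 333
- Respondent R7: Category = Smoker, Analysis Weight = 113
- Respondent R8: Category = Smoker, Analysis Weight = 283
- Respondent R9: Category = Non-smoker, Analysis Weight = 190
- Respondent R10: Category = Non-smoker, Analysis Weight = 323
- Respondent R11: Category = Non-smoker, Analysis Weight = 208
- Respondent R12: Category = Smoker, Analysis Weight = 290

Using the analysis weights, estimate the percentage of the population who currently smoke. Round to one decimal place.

Sum of weights for 'Smoker' = 32 + 299 + 113 + 283 + 290 = 1017
Total weight = 2481
Weighted proportion = 1017 / 2481 = 0.40991536 → 40.991536%

41.0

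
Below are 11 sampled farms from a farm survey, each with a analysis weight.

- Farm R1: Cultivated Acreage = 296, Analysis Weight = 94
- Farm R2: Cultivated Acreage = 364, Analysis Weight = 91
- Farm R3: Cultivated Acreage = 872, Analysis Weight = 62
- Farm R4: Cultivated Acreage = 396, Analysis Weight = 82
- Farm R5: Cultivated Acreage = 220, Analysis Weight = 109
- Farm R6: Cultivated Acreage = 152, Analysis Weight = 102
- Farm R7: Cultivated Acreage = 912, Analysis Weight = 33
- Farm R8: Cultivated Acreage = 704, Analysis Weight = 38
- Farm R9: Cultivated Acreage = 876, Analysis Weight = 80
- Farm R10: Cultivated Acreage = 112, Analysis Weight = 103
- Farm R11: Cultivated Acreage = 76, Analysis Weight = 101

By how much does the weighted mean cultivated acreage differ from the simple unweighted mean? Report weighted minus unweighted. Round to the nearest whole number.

Unweighted sum = 296 + 364 + 872 + 396 + 220 + 152 + 912 + 704 + 876 + 112 + 76 = 4980
Unweighted mean = 4980 / 11 = 452.72727
Weighted sum = 296×94 + 364×91 + 872×62 + 396×82 + 220×109 + 152×102 + 912×33 + 704×38 + 876×80 + 112×103 + 76×101
  = 27824 + 33124 + 54064 + 32472 + 23980 + 15504 + 30096 + 26752 + 70080 + 11536 + 7676 = 333108
Sum of weights = 94 + 91 + 62 + 82 + 109 + 102 + 33 + 38 + 80 + 103 + 101 = 895
Weighted mean = 333108 / 895 = 372.18771
Difference (weighted minus unweighted) = -80.539563

-81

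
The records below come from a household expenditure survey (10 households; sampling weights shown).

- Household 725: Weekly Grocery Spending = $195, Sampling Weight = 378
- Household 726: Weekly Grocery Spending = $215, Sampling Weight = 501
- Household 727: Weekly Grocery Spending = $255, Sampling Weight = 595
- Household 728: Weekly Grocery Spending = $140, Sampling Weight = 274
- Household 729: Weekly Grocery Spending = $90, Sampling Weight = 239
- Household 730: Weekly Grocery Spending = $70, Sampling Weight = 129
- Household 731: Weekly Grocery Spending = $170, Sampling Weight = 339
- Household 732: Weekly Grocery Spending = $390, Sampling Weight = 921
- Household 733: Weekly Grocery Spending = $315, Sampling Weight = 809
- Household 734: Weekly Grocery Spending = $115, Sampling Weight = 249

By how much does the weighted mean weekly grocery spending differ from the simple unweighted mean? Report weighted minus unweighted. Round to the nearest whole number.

53

Unweighted sum = 195 + 215 + 255 + 140 + 90 + 70 + 170 + 390 + 315 + 115 = 1955
Unweighted mean = 1955 / 10 = 195.5
Weighted sum = 195×378 + 215×501 + 255×595 + 140×274 + 90×239 + 70×129 + 170×339 + 390×921 + 315×809 + 115×249
  = 1102340
Sum of weights = 4434
Weighted mean = 1102340 / 4434 = 248.61074
Difference (weighted minus unweighted) = 53.110735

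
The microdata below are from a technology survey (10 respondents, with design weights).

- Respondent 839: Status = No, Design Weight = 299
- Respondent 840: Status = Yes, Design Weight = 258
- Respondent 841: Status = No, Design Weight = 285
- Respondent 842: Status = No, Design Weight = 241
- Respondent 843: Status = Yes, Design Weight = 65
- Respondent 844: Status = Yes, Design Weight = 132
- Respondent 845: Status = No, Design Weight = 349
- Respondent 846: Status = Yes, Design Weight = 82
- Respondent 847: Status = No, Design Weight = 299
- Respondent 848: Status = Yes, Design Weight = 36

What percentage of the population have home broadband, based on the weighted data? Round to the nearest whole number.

28

Sum of weights for 'Yes' = 258 + 65 + 132 + 82 + 36 = 573
Total weight = 2046
Weighted proportion = 573 / 2046 = 0.28005865 → 28.005865%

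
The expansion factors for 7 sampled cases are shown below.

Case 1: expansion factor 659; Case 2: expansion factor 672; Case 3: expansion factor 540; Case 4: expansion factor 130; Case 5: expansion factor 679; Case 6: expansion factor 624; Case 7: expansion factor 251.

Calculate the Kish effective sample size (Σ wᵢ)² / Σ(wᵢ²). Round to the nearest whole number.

Σ wᵢ = 659 + 672 + 540 + 130 + 679 + 624 + 251 = 3555
Σ wᵢ² = 434281 + 451584 + 291600 + 16900 + 461041 + 389376 + 63001 = 2107783
n_eff = 3555² / 2107783 = 12638025 / 2107783 = 5.9958853

6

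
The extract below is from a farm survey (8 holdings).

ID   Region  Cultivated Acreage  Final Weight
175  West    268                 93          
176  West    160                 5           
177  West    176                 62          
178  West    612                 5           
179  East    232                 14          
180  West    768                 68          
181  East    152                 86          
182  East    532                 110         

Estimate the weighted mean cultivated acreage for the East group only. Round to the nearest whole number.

356

East rows: 179, 181, 182
Weighted sum = 232×14 + 152×86 + 532×110
  = 3248 + 13072 + 58520 = 74840
Sum of weights = 14 + 86 + 110 = 210
Weighted mean = 74840 / 210 = 356.38095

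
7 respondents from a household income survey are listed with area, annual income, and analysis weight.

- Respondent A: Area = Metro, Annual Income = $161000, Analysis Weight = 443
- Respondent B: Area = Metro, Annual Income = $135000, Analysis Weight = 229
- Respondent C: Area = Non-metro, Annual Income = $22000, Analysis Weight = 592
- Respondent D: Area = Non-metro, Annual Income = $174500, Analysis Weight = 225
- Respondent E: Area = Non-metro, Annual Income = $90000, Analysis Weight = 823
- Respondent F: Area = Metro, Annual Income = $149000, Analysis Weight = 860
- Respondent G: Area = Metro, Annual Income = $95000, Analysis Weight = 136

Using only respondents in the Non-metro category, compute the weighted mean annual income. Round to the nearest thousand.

Non-metro rows: C, D, E
Weighted sum = 22000×592 + 174500×225 + 90000×823
  = 13024000 + 39262500 + 74070000 = 126356500
Sum of weights = 592 + 225 + 823 = 1640
Weighted mean = 126356500 / 1640 = 77046.646

77000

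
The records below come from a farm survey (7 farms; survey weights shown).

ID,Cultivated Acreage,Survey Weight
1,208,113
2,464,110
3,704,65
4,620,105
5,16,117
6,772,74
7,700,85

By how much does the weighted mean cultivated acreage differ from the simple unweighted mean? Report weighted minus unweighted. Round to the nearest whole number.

-43

Unweighted sum = 3484
Unweighted mean = 3484 / 7 = 497.71429
Weighted sum = 208×113 + 464×110 + 704×65 + 620×105 + 16×117 + 772×74 + 700×85
  = 23504 + 51040 + 45760 + 65100 + 1872 + 57128 + 59500 = 303904
Sum of weights = 113 + 110 + 65 + 105 + 117 + 74 + 85 = 669
Weighted mean = 303904 / 669 = 454.26607
Difference (weighted minus unweighted) = -43.448217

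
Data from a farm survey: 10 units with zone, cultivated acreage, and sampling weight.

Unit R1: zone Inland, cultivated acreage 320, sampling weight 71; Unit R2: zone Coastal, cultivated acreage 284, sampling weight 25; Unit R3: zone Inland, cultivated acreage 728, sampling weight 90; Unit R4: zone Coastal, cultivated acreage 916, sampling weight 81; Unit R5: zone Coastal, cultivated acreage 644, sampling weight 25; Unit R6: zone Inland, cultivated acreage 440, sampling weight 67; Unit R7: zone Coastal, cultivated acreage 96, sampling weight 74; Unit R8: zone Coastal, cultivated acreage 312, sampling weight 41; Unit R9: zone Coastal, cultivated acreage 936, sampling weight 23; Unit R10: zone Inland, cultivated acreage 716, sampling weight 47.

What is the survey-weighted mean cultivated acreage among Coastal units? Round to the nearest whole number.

Coastal rows: R2, R4, R5, R7, R8, R9
Weighted sum = 284×25 + 916×81 + 644×25 + 96×74 + 312×41 + 936×23
  = 7100 + 74196 + 16100 + 7104 + 12792 + 21528 = 138820
Sum of weights = 25 + 81 + 25 + 74 + 41 + 23 = 269
Weighted mean = 138820 / 269 = 516.05948

516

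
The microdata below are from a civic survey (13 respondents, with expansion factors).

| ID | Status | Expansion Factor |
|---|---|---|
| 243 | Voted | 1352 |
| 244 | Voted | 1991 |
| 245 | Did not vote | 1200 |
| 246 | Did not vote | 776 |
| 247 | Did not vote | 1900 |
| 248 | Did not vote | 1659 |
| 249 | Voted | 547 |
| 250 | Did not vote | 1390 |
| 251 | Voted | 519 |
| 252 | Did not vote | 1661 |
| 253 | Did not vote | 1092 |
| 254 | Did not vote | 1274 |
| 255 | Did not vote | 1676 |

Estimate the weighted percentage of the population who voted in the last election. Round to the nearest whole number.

Sum of weights for 'Voted' = 1352 + 1991 + 547 + 519 = 4409
Total weight = 17037
Weighted proportion = 4409 / 17037 = 0.25878969 → 25.878969%

26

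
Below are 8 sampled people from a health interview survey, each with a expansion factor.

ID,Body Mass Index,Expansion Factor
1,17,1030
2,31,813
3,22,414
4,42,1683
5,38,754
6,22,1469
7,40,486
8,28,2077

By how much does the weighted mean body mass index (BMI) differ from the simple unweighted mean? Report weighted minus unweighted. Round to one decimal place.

Unweighted sum = 17 + 31 + 22 + 42 + 38 + 22 + 40 + 28 = 240
Unweighted mean = 240 / 8 = 30
Weighted sum = 17×1030 + 31×813 + 22×414 + 42×1683 + 38×754 + 22×1469 + 40×486 + 28×2077
  = 261073
Sum of weights = 1030 + 813 + 414 + 1683 + 754 + 1469 + 486 + 2077 = 8726
Weighted mean = 261073 / 8726 = 29.918978
Difference (weighted minus unweighted) = -0.081022232

-0.1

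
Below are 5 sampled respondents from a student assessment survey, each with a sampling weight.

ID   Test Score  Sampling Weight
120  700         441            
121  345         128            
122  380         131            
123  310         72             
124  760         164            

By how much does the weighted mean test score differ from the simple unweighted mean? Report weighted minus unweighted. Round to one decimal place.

Unweighted sum = 700 + 345 + 380 + 310 + 760 = 2495
Unweighted mean = 2495 / 5 = 499
Weighted sum = 700×441 + 345×128 + 380×131 + 310×72 + 760×164
  = 549600
Sum of weights = 441 + 128 + 131 + 72 + 164 = 936
Weighted mean = 549600 / 936 = 587.17949
Difference (weighted minus unweighted) = 88.179487

88.2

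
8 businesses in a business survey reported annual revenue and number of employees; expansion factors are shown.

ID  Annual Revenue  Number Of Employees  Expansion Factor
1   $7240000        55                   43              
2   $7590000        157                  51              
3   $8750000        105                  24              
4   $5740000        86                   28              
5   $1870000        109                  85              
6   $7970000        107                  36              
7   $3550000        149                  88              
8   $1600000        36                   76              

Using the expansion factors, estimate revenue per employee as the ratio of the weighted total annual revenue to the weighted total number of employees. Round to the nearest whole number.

44030

Σ wᵢ·y = 7240000×43 + 7590000×51 + 8750000×24 + 5740000×28 + 1870000×85 + 7970000×36 + 3550000×88 + 1600000×76
  = 311320000 + 387090000 + 210000000 + 160720000 + 158950000 + 286920000 + 312400000 + 121600000 = 1949000000
Σ wᵢ·x = 55×43 + 157×51 + 105×24 + 86×28 + 109×85 + 107×36 + 149×88 + 36×76
  = 44265
Ratio = 1949000000 / 44265 = 44030.272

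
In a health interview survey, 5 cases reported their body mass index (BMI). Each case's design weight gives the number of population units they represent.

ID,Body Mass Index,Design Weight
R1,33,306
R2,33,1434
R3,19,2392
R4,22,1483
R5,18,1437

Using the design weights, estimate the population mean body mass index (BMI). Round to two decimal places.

22.88

Weighted sum = 33×306 + 33×1434 + 19×2392 + 22×1483 + 18×1437
  = 10098 + 47322 + 45448 + 32626 + 25866 = 161360
Sum of weights = 7052
Weighted mean = 161360 / 7052 = 22.881452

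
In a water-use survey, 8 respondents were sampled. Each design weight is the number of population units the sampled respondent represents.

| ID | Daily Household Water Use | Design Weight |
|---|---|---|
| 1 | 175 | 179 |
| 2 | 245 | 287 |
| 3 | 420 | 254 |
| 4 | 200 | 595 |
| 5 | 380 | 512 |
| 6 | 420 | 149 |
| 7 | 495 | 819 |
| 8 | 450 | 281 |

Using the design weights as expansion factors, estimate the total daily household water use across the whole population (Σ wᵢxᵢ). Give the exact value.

1116315

Weighted total = 175×179 + 245×287 + 420×254 + 200×595 + 380×512 + 420×149 + 495×819 + 450×281
  = 1116315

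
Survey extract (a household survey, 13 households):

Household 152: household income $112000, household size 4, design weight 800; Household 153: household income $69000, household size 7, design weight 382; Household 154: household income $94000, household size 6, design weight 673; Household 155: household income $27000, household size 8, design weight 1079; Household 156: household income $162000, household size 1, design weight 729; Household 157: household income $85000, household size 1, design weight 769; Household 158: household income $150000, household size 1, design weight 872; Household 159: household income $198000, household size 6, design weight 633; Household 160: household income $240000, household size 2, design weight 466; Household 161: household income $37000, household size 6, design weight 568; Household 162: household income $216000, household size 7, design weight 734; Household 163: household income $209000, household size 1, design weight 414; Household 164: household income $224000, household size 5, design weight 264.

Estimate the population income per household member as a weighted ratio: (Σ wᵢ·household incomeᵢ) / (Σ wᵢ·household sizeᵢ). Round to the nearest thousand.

30000

Σ wᵢ·y = 1085012000
Σ wᵢ·x = 35924
Ratio = 1085012000 / 35924 = 30202.984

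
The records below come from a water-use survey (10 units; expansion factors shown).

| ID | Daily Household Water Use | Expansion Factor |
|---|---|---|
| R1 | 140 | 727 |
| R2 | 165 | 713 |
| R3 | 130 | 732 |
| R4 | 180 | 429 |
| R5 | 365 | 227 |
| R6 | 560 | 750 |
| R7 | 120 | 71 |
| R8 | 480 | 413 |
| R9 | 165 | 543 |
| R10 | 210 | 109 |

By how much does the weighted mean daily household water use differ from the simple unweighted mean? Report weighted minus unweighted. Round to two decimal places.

6.01

Unweighted sum = 2515
Unweighted mean = 2515 / 10 = 251.5
Weighted sum = 140×727 + 165×713 + 130×732 + 180×429 + 365×227 + 560×750 + 120×71 + 480×413 + 165×543 + 210×109
  = 101780 + 117645 + 95160 + 77220 + 82855 + 420000 + 8520 + 198240 + 89595 + 22890 = 1213905
Sum of weights = 727 + 713 + 732 + 429 + 227 + 750 + 71 + 413 + 543 + 109 = 4714
Weighted mean = 1213905 / 4714 = 257.51061
Difference (weighted minus unweighted) = 6.0106067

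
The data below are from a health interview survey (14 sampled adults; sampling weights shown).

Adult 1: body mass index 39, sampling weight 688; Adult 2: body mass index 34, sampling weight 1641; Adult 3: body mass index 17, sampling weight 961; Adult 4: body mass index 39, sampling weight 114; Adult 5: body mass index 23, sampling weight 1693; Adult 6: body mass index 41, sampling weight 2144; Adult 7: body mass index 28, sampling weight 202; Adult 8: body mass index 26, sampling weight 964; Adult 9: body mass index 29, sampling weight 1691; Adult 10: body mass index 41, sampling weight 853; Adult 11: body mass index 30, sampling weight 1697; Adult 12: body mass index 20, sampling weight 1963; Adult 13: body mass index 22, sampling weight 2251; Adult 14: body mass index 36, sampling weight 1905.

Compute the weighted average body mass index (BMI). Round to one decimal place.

29.5

Weighted sum = 553256
Sum of weights = 18767
Weighted mean = 553256 / 18767 = 29.480258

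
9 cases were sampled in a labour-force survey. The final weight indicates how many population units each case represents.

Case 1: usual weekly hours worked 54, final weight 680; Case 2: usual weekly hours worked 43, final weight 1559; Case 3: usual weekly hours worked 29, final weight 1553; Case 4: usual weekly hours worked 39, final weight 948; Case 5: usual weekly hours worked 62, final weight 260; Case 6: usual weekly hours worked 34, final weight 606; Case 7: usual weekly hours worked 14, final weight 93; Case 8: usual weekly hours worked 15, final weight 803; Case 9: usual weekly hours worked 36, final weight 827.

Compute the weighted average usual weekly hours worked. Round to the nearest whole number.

Weighted sum = 54×680 + 43×1559 + 29×1553 + 39×948 + 62×260 + 34×606 + 14×93 + 15×803 + 36×827
  = 36720 + 67037 + 45037 + 36972 + 16120 + 20604 + 1302 + 12045 + 29772 = 265609
Sum of weights = 680 + 1559 + 1553 + 948 + 260 + 606 + 93 + 803 + 827 = 7329
Weighted mean = 265609 / 7329 = 36.240824

36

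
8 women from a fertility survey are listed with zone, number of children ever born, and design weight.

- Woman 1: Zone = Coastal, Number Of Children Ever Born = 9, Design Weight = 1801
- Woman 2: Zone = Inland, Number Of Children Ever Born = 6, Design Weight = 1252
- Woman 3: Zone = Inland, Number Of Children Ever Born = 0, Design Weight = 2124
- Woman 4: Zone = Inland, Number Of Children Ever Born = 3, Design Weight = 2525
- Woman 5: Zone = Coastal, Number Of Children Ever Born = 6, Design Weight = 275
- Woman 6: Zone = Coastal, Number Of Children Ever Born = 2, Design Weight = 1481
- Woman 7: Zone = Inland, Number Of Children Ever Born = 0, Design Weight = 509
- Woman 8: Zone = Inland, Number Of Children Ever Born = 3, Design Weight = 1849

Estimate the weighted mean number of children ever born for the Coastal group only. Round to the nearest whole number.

Coastal rows: 1, 5, 6
Weighted sum = 9×1801 + 6×275 + 2×1481
  = 16209 + 1650 + 2962 = 20821
Sum of weights = 1801 + 275 + 1481 = 3557
Weighted mean = 20821 / 3557 = 5.8535283

6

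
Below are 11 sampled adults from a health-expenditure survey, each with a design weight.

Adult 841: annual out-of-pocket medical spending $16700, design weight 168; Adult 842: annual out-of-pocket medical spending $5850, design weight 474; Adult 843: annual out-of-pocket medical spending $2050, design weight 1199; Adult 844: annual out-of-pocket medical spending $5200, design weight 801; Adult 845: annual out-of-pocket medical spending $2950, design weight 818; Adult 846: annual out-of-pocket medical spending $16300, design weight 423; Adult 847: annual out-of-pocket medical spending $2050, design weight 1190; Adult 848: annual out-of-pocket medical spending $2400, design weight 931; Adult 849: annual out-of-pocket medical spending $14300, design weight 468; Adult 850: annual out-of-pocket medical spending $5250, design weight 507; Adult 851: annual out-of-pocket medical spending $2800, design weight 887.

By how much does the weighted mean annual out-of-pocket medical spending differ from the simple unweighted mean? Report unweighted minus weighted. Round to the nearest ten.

2060

Unweighted sum = 16700 + 5850 + 2050 + 5200 + 2950 + 16300 + 2050 + 2400 + 14300 + 5250 + 2800 = 75850
Unweighted mean = 75850 / 11 = 6895.4545
Weighted sum = 16700×168 + 5850×474 + 2050×1199 + 5200×801 + 2950×818 + 16300×423 + 2050×1190 + 2400×931 + 14300×468 + 5250×507 + 2800×887
  = 2805600 + 2772900 + 2457950 + 4165200 + 2413100 + 6894900 + 2439500 + 2234400 + 6692400 + 2661750 + 2483600 = 38021300
Sum of weights = 7866
Weighted mean = 38021300 / 7866 = 4833.6257
Difference (unweighted minus weighted) = 2061.8288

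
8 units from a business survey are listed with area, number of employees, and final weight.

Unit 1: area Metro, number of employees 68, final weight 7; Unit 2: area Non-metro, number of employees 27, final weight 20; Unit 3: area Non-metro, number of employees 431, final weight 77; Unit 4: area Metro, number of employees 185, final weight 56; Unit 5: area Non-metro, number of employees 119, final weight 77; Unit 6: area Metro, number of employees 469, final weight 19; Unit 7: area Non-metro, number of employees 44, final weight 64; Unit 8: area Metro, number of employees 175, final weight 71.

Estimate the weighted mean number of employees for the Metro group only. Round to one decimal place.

210.3

Metro rows: 1, 4, 6, 8
Weighted sum = 68×7 + 185×56 + 469×19 + 175×71
  = 476 + 10360 + 8911 + 12425 = 32172
Sum of weights = 7 + 56 + 19 + 71 = 153
Weighted mean = 32172 / 153 = 210.27451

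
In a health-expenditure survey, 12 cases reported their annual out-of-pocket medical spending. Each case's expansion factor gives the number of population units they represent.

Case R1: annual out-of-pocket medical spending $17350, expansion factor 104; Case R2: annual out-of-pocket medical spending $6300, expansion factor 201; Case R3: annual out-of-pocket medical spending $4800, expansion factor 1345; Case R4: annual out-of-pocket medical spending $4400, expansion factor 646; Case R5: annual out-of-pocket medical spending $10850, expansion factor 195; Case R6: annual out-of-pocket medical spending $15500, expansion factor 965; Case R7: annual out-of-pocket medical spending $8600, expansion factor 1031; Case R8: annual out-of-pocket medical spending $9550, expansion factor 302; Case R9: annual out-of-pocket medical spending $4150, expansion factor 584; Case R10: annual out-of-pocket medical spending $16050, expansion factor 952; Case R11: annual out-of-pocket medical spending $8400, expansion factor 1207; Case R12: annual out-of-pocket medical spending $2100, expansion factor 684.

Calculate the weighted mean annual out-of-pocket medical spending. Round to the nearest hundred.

8600

Weighted sum = 17350×104 + 6300×201 + 4800×1345 + 4400×646 + 10850×195 + 15500×965 + 8600×1031 + 9550×302 + 4150×584 + 16050×952 + 8400×1207 + 2100×684
  = 1804400 + 1266300 + 6456000 + 2842400 + 2115750 + 14957500 + 8866600 + 2884100 + 2423600 + 15279600 + 10138800 + 1436400 = 70471450
Sum of weights = 104 + 201 + 1345 + 646 + 195 + 965 + 1031 + 302 + 584 + 952 + 1207 + 684 = 8216
Weighted mean = 70471450 / 8216 = 8577.343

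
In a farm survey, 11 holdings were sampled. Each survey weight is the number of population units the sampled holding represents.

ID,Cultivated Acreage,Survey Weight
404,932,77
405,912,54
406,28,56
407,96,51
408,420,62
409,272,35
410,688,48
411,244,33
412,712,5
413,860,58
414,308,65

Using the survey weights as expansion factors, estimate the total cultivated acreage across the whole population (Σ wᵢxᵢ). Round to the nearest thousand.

278000

Weighted total = 932×77 + 912×54 + 28×56 + 96×51 + 420×62 + 272×35 + 688×48 + 244×33 + 712×5 + 860×58 + 308×65
  = 71764 + 49248 + 1568 + 4896 + 26040 + 9520 + 33024 + 8052 + 3560 + 49880 + 20020 = 277572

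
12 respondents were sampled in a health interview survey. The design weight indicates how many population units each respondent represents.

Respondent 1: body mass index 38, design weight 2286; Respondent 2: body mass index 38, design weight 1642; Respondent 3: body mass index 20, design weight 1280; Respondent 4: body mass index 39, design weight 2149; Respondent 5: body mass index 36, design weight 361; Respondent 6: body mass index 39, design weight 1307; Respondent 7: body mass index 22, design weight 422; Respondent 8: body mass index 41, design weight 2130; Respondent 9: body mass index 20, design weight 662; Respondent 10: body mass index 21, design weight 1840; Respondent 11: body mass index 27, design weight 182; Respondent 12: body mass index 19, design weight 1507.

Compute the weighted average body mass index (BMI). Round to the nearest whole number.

Weighted sum = 38×2286 + 38×1642 + 20×1280 + 39×2149 + 36×361 + 39×1307 + 22×422 + 41×2130 + 20×662 + 21×1840 + 27×182 + 19×1507
  = 86868 + 62396 + 25600 + 83811 + 12996 + 50973 + 9284 + 87330 + 13240 + 38640 + 4914 + 28633 = 504685
Sum of weights = 2286 + 1642 + 1280 + 2149 + 361 + 1307 + 422 + 2130 + 662 + 1840 + 182 + 1507 = 15768
Weighted mean = 504685 / 15768 = 32.006913

32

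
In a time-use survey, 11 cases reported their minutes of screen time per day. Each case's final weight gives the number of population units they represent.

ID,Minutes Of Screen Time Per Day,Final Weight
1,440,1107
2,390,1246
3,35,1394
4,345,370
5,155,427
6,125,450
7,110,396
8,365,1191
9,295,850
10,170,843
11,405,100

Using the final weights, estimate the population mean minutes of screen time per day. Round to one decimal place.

Weighted sum = 440×1107 + 390×1246 + 35×1394 + 345×370 + 155×427 + 125×450 + 110×396 + 365×1191 + 295×850 + 170×843 + 405×100
  = 487080 + 485940 + 48790 + 127650 + 66185 + 56250 + 43560 + 434715 + 250750 + 143310 + 40500 = 2184730
Sum of weights = 8374
Weighted mean = 2184730 / 8374 = 260.89444

260.9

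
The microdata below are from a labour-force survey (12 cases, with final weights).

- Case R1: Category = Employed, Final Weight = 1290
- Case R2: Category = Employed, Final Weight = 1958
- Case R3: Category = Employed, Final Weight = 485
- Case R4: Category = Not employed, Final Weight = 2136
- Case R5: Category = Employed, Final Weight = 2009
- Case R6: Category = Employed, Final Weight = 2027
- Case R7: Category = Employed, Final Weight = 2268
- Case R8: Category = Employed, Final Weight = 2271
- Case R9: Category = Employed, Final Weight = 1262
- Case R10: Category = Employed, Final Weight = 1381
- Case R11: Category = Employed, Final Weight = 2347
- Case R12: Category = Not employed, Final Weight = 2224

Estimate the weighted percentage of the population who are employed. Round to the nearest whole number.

Sum of weights for 'Employed' = 1290 + 1958 + 485 + 2009 + 2027 + 2268 + 2271 + 1262 + 1381 + 2347 = 17298
Total weight = 1290 + 1958 + 485 + 2136 + 2009 + 2027 + 2268 + 2271 + 1262 + 1381 + 2347 + 2224 = 21658
Weighted proportion = 17298 / 21658 = 0.79868871 → 79.868871%

80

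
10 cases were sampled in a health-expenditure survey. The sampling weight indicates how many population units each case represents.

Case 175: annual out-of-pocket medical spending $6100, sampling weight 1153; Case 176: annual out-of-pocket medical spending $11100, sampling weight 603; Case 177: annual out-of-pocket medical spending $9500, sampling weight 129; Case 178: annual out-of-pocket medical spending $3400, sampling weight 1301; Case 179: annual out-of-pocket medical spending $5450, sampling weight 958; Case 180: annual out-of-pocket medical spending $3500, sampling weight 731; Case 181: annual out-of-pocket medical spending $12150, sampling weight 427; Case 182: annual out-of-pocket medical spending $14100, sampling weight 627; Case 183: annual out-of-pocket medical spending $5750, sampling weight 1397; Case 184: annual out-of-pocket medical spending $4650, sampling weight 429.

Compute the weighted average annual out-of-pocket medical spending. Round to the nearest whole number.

6604

Weighted sum = 6100×1153 + 11100×603 + 9500×129 + 3400×1301 + 5450×958 + 3500×731 + 12150×427 + 14100×627 + 5750×1397 + 4650×429
  = 7033300 + 6693300 + 1225500 + 4423400 + 5221100 + 2558500 + 5188050 + 8840700 + 8032750 + 1994850 = 51211450
Sum of weights = 1153 + 603 + 129 + 1301 + 958 + 731 + 427 + 627 + 1397 + 429 = 7755
Weighted mean = 51211450 / 7755 = 6603.6686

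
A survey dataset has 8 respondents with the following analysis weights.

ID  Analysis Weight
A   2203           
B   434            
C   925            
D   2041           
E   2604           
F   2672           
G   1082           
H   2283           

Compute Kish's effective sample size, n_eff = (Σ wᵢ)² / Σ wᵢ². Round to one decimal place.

6.7

Σ wᵢ = 2203 + 434 + 925 + 2041 + 2604 + 2672 + 1082 + 2283 = 14244
Σ wᵢ² = 4853209 + 188356 + 855625 + 4165681 + 6780816 + 7139584 + 1170724 + 5212089 = 30366084
n_eff = 14244² / 30366084 = 202891536 / 30366084 = 6.681518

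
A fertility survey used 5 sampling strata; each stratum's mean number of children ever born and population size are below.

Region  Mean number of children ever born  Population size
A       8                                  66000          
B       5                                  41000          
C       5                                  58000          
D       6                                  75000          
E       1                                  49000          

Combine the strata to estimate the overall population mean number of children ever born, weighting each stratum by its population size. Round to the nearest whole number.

Σ Nₕ·x̄ₕ = 8×66000 + 5×41000 + 5×58000 + 6×75000 + 1×49000
  = 1522000
Σ Nₕ = 66000 + 41000 + 58000 + 75000 + 49000 = 289000
Overall mean = 1522000 / 289000 = 5.266436

5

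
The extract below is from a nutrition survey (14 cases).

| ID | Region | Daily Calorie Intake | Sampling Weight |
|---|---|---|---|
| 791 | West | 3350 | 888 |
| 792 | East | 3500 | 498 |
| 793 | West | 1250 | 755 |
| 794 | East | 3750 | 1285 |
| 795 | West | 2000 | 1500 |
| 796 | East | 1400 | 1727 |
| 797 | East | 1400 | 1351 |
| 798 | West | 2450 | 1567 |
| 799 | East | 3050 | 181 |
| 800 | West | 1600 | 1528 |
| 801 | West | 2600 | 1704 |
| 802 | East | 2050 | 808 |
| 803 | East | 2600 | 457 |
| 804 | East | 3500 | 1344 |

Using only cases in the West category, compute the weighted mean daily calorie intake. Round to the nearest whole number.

2220

West rows: 791, 793, 795, 798, 800, 801
Weighted sum = 3350×888 + 1250×755 + 2000×1500 + 2450×1567 + 1600×1528 + 2600×1704
  = 2974800 + 943750 + 3000000 + 3839150 + 2444800 + 4430400 = 17632900
Sum of weights = 888 + 755 + 1500 + 1567 + 1528 + 1704 = 7942
Weighted mean = 17632900 / 7942 = 2220.209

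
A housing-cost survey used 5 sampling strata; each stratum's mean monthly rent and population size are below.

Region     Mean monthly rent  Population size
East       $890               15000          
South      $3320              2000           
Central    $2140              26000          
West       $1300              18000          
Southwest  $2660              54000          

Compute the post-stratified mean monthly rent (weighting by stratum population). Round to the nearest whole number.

Σ Nₕ·x̄ₕ = 242670000
Σ Nₕ = 15000 + 2000 + 26000 + 18000 + 54000 = 115000
Overall mean = 242670000 / 115000 = 2110.1739

2110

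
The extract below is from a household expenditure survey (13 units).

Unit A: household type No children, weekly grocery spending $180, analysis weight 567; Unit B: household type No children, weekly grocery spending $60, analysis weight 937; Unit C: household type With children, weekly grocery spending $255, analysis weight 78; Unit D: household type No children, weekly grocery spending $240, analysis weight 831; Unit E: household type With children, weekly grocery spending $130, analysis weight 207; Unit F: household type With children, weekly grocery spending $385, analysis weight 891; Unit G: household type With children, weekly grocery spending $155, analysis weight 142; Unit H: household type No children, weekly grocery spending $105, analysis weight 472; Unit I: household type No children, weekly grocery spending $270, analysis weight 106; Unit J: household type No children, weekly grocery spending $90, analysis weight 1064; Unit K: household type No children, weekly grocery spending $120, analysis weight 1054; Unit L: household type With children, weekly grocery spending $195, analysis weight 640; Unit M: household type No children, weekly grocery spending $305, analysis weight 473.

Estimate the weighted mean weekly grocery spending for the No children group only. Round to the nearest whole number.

No children rows: A, B, D, H, I, J, K, M
Weighted sum = 180×567 + 60×937 + 240×831 + 105×472 + 270×106 + 90×1064 + 120×1054 + 305×473
  = 102060 + 56220 + 199440 + 49560 + 28620 + 95760 + 126480 + 144265 = 802405
Sum of weights = 567 + 937 + 831 + 472 + 106 + 1064 + 1054 + 473 = 5504
Weighted mean = 802405 / 5504 = 145.78579

146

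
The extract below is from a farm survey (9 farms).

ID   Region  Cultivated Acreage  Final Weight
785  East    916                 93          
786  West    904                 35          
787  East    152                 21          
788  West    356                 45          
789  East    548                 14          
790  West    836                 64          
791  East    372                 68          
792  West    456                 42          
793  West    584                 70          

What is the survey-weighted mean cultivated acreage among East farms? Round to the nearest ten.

East rows: 785, 787, 789, 791
Weighted sum = 916×93 + 152×21 + 548×14 + 372×68
  = 121348
Sum of weights = 93 + 21 + 14 + 68 = 196
Weighted mean = 121348 / 196 = 619.12245

620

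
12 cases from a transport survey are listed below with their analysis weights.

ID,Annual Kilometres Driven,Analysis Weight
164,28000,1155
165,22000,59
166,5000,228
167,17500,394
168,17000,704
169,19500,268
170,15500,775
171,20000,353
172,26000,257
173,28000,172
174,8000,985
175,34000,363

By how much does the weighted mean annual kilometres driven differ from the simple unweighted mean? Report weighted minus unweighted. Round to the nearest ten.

Unweighted sum = 28000 + 22000 + 5000 + 17500 + 17000 + 19500 + 15500 + 20000 + 26000 + 28000 + 8000 + 34000 = 240500
Unweighted mean = 240500 / 12 = 20041.667
Weighted sum = 28000×1155 + 22000×59 + 5000×228 + 17500×394 + 17000×704 + 19500×268 + 15500×775 + 20000×353 + 26000×257 + 28000×172 + 8000×985 + 34000×363
  = 32340000 + 1298000 + 1140000 + 6895000 + 11968000 + 5226000 + 12012500 + 7060000 + 6682000 + 4816000 + 7880000 + 12342000 = 109659500
Sum of weights = 1155 + 59 + 228 + 394 + 704 + 268 + 775 + 353 + 257 + 172 + 985 + 363 = 5713
Weighted mean = 109659500 / 5713 = 19194.731
Difference (weighted minus unweighted) = -846.93535

-850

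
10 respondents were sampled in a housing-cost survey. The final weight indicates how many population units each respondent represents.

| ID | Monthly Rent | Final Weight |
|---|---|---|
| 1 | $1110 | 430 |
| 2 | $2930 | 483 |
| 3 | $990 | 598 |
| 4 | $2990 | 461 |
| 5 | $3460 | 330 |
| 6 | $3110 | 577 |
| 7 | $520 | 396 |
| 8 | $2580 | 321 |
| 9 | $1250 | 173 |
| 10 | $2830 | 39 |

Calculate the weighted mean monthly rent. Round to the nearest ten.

2140

Weighted sum = 1110×430 + 2930×483 + 990×598 + 2990×461 + 3460×330 + 3110×577 + 520×396 + 2580×321 + 1250×173 + 2830×39
  = 477300 + 1415190 + 592020 + 1378390 + 1141800 + 1794470 + 205920 + 828180 + 216250 + 110370 = 8159890
Sum of weights = 430 + 483 + 598 + 461 + 330 + 577 + 396 + 321 + 173 + 39 = 3808
Weighted mean = 8159890 / 3808 = 2142.8283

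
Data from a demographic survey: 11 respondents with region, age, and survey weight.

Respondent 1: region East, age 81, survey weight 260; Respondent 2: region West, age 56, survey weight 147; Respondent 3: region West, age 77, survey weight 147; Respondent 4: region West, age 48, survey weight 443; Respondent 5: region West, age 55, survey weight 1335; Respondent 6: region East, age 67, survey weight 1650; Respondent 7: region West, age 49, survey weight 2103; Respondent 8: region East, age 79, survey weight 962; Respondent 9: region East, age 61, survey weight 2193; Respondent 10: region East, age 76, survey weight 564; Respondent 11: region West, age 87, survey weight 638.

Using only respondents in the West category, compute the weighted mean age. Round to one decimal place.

West rows: 2, 3, 4, 5, 7, 11
Weighted sum = 56×147 + 77×147 + 48×443 + 55×1335 + 49×2103 + 87×638
  = 8232 + 11319 + 21264 + 73425 + 103047 + 55506 = 272793
Sum of weights = 147 + 147 + 443 + 1335 + 2103 + 638 = 4813
Weighted mean = 272793 / 4813 = 56.678371

56.7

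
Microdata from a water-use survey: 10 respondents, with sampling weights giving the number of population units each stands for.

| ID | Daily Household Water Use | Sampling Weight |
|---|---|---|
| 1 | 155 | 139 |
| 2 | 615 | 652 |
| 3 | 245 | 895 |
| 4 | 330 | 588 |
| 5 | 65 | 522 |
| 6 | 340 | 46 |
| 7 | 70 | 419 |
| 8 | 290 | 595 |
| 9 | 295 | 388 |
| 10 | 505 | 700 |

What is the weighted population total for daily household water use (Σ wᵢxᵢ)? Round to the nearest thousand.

Weighted total = 155×139 + 615×652 + 245×895 + 330×588 + 65×522 + 340×46 + 70×419 + 290×595 + 295×388 + 505×700
  = 1555250

1555000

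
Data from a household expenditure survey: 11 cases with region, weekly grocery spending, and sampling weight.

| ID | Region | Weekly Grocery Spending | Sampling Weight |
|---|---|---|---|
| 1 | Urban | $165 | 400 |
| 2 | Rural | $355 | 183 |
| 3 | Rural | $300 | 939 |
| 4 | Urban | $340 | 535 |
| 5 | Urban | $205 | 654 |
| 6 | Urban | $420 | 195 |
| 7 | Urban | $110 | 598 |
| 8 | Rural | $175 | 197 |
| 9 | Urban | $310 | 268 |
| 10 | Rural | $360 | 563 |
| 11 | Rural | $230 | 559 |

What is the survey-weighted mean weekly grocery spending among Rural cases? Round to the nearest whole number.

Rural rows: 2, 3, 8, 10, 11
Weighted sum = 355×183 + 300×939 + 175×197 + 360×563 + 230×559
  = 64965 + 281700 + 34475 + 202680 + 128570 = 712390
Sum of weights = 183 + 939 + 197 + 563 + 559 = 2441
Weighted mean = 712390 / 2441 = 291.84351

292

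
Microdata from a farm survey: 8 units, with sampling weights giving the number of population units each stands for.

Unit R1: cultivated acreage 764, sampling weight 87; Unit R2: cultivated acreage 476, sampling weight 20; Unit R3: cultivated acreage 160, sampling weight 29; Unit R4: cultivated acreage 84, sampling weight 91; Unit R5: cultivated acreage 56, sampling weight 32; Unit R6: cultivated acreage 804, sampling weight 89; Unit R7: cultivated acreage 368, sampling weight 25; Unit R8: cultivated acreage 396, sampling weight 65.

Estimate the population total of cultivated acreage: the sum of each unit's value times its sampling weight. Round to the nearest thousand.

Weighted total = 764×87 + 476×20 + 160×29 + 84×91 + 56×32 + 804×89 + 368×25 + 396×65
  = 196560

197000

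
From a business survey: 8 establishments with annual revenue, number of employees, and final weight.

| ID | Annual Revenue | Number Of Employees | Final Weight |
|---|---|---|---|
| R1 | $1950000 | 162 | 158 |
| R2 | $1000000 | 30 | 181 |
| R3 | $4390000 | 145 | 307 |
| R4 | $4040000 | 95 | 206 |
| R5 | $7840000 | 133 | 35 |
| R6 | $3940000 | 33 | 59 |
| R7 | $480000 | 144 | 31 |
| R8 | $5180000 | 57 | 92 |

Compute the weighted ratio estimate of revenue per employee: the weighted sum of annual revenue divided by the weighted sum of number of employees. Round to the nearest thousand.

Σ wᵢ·y = 1950000×158 + 1000000×181 + 4390000×307 + 4040000×206 + 7840000×35 + 3940000×59 + 480000×31 + 5180000×92
  = 308100000 + 181000000 + 1347730000 + 832240000 + 274400000 + 232460000 + 14880000 + 476560000 = 3667370000
Σ wᵢ·x = 162×158 + 30×181 + 145×307 + 95×206 + 133×35 + 33×59 + 144×31 + 57×92
  = 25596 + 5430 + 44515 + 19570 + 4655 + 1947 + 4464 + 5244 = 111421
Ratio = 3667370000 / 111421 = 32914.531

33000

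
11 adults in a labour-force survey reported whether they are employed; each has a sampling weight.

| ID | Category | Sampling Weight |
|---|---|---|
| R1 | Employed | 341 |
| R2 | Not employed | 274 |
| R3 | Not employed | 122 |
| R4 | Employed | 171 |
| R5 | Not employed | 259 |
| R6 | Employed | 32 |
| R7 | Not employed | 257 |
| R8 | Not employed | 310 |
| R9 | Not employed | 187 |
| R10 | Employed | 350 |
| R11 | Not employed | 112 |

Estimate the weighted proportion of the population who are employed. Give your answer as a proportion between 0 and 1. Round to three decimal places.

Sum of weights for 'Employed' = 341 + 171 + 32 + 350 = 894
Total weight = 341 + 274 + 122 + 171 + 259 + 32 + 257 + 310 + 187 + 350 + 112 = 2415
Weighted proportion = 894 / 2415 = 0.37018634

0.370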